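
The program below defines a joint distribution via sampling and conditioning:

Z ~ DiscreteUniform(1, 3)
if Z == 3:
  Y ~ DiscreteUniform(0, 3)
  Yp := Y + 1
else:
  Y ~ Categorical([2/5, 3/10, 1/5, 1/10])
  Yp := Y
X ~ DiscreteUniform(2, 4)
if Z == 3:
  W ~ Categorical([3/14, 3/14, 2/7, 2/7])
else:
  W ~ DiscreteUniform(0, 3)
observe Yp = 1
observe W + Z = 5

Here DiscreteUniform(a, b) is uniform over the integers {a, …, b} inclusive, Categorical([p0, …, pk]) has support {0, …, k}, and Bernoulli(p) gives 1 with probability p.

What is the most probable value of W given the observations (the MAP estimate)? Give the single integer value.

Enumerate traces; 6 have nonzero weight after conditioning:
  (Z=2, Y=1, X=2, W=3) weight 1/120
  (Z=2, Y=1, X=3, W=3) weight 1/120
  (Z=2, Y=1, X=4, W=3) weight 1/120
  (Z=3, Y=0, X=2, W=2) weight 1/126
  (Z=3, Y=0, X=3, W=2) weight 1/126
  (Z=3, Y=0, X=4, W=2) weight 1/126
Group by W:
  weight(W=2) = 1/42
  weight(W=3) = 1/40
Total weight = 1/42 + 1/40 = 41/840
P(W=2 | obs) = 1/42 / 41/840 = 20/41
P(W=3 | obs) = 1/40 / 41/840 = 21/41
argmax = 3

argmax_v P(W = v | obs) = 3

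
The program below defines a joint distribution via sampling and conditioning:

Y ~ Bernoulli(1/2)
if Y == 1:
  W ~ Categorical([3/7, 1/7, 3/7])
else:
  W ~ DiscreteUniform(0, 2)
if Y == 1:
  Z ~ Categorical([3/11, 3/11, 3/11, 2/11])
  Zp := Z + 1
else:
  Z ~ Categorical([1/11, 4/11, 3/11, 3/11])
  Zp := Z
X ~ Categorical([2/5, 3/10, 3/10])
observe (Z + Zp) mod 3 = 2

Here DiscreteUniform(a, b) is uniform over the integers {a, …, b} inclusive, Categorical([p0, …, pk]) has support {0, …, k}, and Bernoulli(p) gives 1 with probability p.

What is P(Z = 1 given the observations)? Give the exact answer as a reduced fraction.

Enumerate traces; 18 have nonzero weight after conditioning:
  (Y=0, W=0, Z=1, X=0) weight 4/165
  (Y=0, W=0, Z=1, X=1) weight 1/55
  (Y=0, W=0, Z=1, X=2) weight 1/55
  (Y=0, W=1, Z=1, X=0) weight 4/165
  (Y=0, W=1, Z=1, X=1) weight 1/55
  (Y=0, W=1, Z=1, X=2) weight 1/55
  (Y=0, W=2, Z=1, X=0) weight 4/165
  (Y=0, W=2, Z=1, X=1) weight 1/55
  (Y=1, W=0, Z=2, X=0) weight 9/385
  … 9 more
Group by Z:
  weight(Z=1) = 2/11
  weight(Z=2) = 3/22
Total weight = 2/11 + 3/22 = 7/22
P(Z=1 | obs) = 2/11 / 7/22 = 4/7
P(Z=2 | obs) = 3/22 / 7/22 = 3/7

P(Z = 1 | obs) = 4/7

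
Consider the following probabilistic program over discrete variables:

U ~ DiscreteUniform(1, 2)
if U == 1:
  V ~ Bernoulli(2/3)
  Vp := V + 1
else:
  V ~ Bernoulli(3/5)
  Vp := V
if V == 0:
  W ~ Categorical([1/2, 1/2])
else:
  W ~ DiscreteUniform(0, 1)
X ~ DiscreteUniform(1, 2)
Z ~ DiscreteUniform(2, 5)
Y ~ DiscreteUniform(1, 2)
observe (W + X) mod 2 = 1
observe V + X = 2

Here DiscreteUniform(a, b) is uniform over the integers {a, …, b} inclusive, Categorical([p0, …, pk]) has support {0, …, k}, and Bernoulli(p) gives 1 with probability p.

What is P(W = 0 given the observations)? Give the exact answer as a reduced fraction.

P(W = 0 | obs) = 19/30

Enumerate traces; 32 have nonzero weight after conditioning:
  (U=1, V=0, W=1, X=2, Z=2, Y=1) weight 1/192
  (U=1, V=0, W=1, X=2, Z=2, Y=2) weight 1/192
  (U=1, V=0, W=1, X=2, Z=3, Y=1) weight 1/192
  (U=1, V=0, W=1, X=2, Z=3, Y=2) weight 1/192
  (U=1, V=0, W=1, X=2, Z=4, Y=1) weight 1/192
  (U=1, V=0, W=1, X=2, Z=4, Y=2) weight 1/192
  (U=1, V=0, W=1, X=2, Z=5, Y=1) weight 1/192
  (U=1, V=0, W=1, X=2, Z=5, Y=2) weight 1/192
  (U=1, V=1, W=0, X=1, Z=2, Y=1) weight 1/96
  … 23 more
Group by W:
  weight(W=0) = 19/120
  weight(W=1) = 11/120
Total weight = 19/120 + 11/120 = 1/4
P(W=0 | obs) = 19/120 / 1/4 = 19/30
P(W=1 | obs) = 11/120 / 1/4 = 11/30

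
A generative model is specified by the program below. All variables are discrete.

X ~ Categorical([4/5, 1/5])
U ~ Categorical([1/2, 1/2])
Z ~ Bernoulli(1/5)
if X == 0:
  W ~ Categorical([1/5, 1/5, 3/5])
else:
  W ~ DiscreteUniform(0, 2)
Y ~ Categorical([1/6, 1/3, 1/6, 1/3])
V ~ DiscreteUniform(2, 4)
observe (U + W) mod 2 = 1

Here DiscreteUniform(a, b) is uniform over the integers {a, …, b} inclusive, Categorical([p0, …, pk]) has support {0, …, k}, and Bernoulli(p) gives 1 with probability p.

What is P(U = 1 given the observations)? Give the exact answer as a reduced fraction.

Enumerate traces; 144 have nonzero weight after conditioning:
  (X=0, U=0, Z=0, W=1, Y=0, V=2) weight 4/1125
  (X=0, U=0, Z=0, W=1, Y=0, V=3) weight 4/1125
  (X=0, U=0, Z=0, W=1, Y=0, V=4) weight 4/1125
  (X=0, U=0, Z=0, W=1, Y=1, V=2) weight 8/1125
  (X=0, U=0, Z=0, W=1, Y=1, V=3) weight 8/1125
  (X=0, U=0, Z=0, W=1, Y=1, V=4) weight 8/1125
  (X=0, U=0, Z=0, W=1, Y=2, V=2) weight 4/1125
  (X=0, U=0, Z=0, W=1, Y=2, V=3) weight 4/1125
  (X=0, U=1, Z=0, W=0, Y=0, V=2) weight 4/1125
  … 135 more
Group by U:
  weight(U=0) = 17/150
  weight(U=1) = 29/75
Total weight = 17/150 + 29/75 = 1/2
P(U=0 | obs) = 17/150 / 1/2 = 17/75
P(U=1 | obs) = 29/75 / 1/2 = 58/75

P(U = 1 | obs) = 58/75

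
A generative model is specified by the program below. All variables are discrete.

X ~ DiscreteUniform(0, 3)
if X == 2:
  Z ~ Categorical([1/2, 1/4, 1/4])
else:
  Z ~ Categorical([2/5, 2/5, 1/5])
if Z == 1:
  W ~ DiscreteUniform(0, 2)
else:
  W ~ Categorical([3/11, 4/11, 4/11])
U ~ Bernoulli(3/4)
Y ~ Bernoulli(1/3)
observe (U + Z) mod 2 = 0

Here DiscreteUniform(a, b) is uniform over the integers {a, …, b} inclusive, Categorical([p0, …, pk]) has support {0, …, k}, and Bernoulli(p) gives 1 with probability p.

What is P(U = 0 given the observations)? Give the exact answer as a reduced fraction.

Enumerate traces; 72 have nonzero weight after conditioning:
  (X=0, Z=0, W=0, U=0, Y=0) weight 1/220
  (X=0, Z=0, W=0, U=0, Y=1) weight 1/440
  (X=0, Z=0, W=1, U=0, Y=0) weight 1/165
  (X=0, Z=0, W=1, U=0, Y=1) weight 1/330
  (X=0, Z=0, W=2, U=0, Y=0) weight 1/165
  (X=0, Z=0, W=2, U=0, Y=1) weight 1/330
  (X=0, Z=1, W=0, U=1, Y=0) weight 1/60
  (X=0, Z=1, W=0, U=1, Y=1) weight 1/120
  … 64 more
Group by U:
  weight(U=0) = 51/320
  weight(U=1) = 87/320
Total weight = 51/320 + 87/320 = 69/160
P(U=0 | obs) = 51/320 / 69/160 = 17/46
P(U=1 | obs) = 87/320 / 69/160 = 29/46

P(U = 0 | obs) = 17/46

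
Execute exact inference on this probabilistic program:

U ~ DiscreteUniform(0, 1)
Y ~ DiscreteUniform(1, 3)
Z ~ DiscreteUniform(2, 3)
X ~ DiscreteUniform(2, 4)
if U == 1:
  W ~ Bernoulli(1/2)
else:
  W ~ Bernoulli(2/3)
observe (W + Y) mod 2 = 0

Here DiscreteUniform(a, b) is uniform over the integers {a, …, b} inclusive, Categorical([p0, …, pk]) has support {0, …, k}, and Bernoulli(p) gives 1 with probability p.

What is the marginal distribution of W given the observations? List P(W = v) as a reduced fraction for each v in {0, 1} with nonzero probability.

Enumerate traces; 36 have nonzero weight after conditioning:
  (U=0, Y=1, Z=2, X=2, W=1) weight 1/54
  (U=0, Y=1, Z=2, X=3, W=1) weight 1/54
  (U=0, Y=1, Z=2, X=4, W=1) weight 1/54
  (U=0, Y=1, Z=3, X=2, W=1) weight 1/54
  (U=0, Y=1, Z=3, X=3, W=1) weight 1/54
  (U=0, Y=1, Z=3, X=4, W=1) weight 1/54
  (U=0, Y=2, Z=2, X=2, W=0) weight 1/108
  (U=0, Y=2, Z=2, X=3, W=0) weight 1/108
  … 28 more
Group by W:
  weight(W=0) = 5/36
  weight(W=1) = 7/18
Total weight = 5/36 + 7/18 = 19/36
P(W=0 | obs) = 5/36 / 19/36 = 5/19
P(W=1 | obs) = 7/18 / 19/36 = 14/19

P(W=0) = 5/19, P(W=1) = 14/19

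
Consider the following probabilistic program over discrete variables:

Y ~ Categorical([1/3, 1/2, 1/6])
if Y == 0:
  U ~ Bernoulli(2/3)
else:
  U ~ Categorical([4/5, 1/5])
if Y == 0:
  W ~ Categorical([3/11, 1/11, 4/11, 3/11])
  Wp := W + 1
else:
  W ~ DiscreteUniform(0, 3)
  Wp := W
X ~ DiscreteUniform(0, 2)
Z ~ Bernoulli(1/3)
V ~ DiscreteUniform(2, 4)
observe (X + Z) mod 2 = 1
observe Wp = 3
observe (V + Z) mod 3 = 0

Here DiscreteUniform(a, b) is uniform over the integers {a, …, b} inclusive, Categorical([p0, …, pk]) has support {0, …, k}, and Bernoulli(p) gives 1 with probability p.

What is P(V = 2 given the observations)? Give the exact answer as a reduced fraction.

P(V = 2 | obs) = 1/2

Enumerate traces; 18 have nonzero weight after conditioning:
  (Y=0, U=0, W=2, X=0, Z=1, V=2) weight 4/2673
  (Y=0, U=0, W=2, X=1, Z=0, V=3) weight 8/2673
  (Y=0, U=0, W=2, X=2, Z=1, V=2) weight 4/2673
  (Y=0, U=1, W=2, X=0, Z=1, V=2) weight 8/2673
  (Y=0, U=1, W=2, X=1, Z=0, V=3) weight 16/2673
  (Y=0, U=1, W=2, X=2, Z=1, V=2) weight 8/2673
  (Y=1, U=0, W=3, X=0, Z=1, V=2) weight 1/270
  (Y=1, U=0, W=3, X=1, Z=0, V=3) weight 1/135
  … 10 more
Group by V:
  weight(V=2) = 19/891
  weight(V=3) = 19/891
Total weight = 19/891 + 19/891 = 38/891
P(V=2 | obs) = 19/891 / 38/891 = 1/2
P(V=3 | obs) = 19/891 / 38/891 = 1/2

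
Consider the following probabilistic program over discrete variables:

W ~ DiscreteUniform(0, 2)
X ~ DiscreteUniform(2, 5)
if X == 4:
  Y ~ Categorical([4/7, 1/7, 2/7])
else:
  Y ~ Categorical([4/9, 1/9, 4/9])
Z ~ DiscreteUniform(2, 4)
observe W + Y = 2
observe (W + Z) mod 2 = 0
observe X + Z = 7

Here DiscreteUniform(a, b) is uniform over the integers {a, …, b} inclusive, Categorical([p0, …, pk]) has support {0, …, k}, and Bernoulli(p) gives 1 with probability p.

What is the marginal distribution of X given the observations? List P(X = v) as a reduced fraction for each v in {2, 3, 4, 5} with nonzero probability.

P(X=3) = 56/121, P(X=4) = 9/121, P(X=5) = 56/121

Enumerate traces; 5 have nonzero weight after conditioning:
  (W=0, X=3, Y=2, Z=4) weight 1/81
  (W=0, X=5, Y=2, Z=2) weight 1/81
  (W=1, X=4, Y=1, Z=3) weight 1/252
  (W=2, X=3, Y=0, Z=4) weight 1/81
  (W=2, X=5, Y=0, Z=2) weight 1/81
Group by X:
  weight(X=3) = 2/81
  weight(X=4) = 1/252
  weight(X=5) = 2/81
Total weight = 2/81 + 1/252 + 2/81 = 121/2268
P(X=3 | obs) = 2/81 / 121/2268 = 56/121
P(X=4 | obs) = 1/252 / 121/2268 = 9/121
P(X=5 | obs) = 2/81 / 121/2268 = 56/121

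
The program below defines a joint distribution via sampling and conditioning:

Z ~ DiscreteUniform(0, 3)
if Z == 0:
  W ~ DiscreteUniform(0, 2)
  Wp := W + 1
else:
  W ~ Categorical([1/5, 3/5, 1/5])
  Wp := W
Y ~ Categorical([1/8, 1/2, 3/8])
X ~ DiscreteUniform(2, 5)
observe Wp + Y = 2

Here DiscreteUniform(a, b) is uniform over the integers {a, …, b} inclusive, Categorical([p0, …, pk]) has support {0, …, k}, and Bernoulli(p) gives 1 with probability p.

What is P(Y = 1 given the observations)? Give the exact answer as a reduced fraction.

Enumerate traces; 44 have nonzero weight after conditioning:
  (Z=0, W=0, Y=1, X=2) weight 1/96
  (Z=0, W=0, Y=1, X=3) weight 1/96
  (Z=0, W=0, Y=1, X=4) weight 1/96
  (Z=0, W=0, Y=1, X=5) weight 1/96
  (Z=0, W=1, Y=0, X=2) weight 1/384
  (Z=0, W=1, Y=0, X=3) weight 1/384
  (Z=0, W=1, Y=0, X=4) weight 1/384
  (Z=0, W=1, Y=0, X=5) weight 1/384
  (Z=1, W=0, Y=2, X=2) weight 3/640
  … 35 more
Group by Y:
  weight(Y=0) = 7/240
  weight(Y=1) = 4/15
  weight(Y=2) = 9/160
Total weight = 7/240 + 4/15 + 9/160 = 169/480
P(Y=0 | obs) = 7/240 / 169/480 = 14/169
P(Y=1 | obs) = 4/15 / 169/480 = 128/169
P(Y=2 | obs) = 9/160 / 169/480 = 27/169

P(Y = 1 | obs) = 128/169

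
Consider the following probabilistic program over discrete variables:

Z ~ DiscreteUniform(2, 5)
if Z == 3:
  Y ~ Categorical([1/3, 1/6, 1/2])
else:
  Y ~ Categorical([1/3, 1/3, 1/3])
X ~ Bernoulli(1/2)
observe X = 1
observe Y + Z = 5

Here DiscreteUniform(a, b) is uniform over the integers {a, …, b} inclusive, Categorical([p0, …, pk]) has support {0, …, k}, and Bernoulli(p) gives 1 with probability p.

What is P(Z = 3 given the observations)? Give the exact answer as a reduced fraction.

P(Z = 3 | obs) = 3/7

Enumerate traces; 3 have nonzero weight after conditioning:
  (Z=3, Y=2, X=1) weight 1/16
  (Z=4, Y=1, X=1) weight 1/24
  (Z=5, Y=0, X=1) weight 1/24
Group by Z:
  weight(Z=3) = 1/16
  weight(Z=4) = 1/24
  weight(Z=5) = 1/24
Total weight = 1/16 + 1/24 + 1/24 = 7/48
P(Z=3 | obs) = 1/16 / 7/48 = 3/7
P(Z=4 | obs) = 1/24 / 7/48 = 2/7
P(Z=5 | obs) = 1/24 / 7/48 = 2/7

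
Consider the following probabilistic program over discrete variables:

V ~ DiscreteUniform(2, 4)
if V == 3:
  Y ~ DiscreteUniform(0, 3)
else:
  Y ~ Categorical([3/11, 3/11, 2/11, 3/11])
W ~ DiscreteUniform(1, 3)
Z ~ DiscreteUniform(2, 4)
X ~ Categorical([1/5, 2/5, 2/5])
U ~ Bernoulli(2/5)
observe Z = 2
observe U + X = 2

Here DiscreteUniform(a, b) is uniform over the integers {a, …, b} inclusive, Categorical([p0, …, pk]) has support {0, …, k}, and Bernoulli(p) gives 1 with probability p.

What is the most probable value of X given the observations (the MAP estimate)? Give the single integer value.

Enumerate traces; 72 have nonzero weight after conditioning:
  (V=2, Y=0, W=1, Z=2, X=1, U=1) weight 4/2475
  (V=2, Y=0, W=1, Z=2, X=2, U=0) weight 2/825
  (V=2, Y=0, W=2, Z=2, X=1, U=1) weight 4/2475
  (V=2, Y=0, W=2, Z=2, X=2, U=0) weight 2/825
  (V=2, Y=0, W=3, Z=2, X=1, U=1) weight 4/2475
  (V=2, Y=0, W=3, Z=2, X=2, U=0) weight 2/825
  (V=2, Y=1, W=1, Z=2, X=1, U=1) weight 4/2475
  (V=2, Y=1, W=1, Z=2, X=2, U=0) weight 2/825
  … 64 more
Group by X:
  weight(X=1) = 4/75
  weight(X=2) = 2/25
Total weight = 4/75 + 2/25 = 2/15
P(X=1 | obs) = 4/75 / 2/15 = 2/5
P(X=2 | obs) = 2/25 / 2/15 = 3/5
argmax = 2

argmax_v P(X = v | obs) = 2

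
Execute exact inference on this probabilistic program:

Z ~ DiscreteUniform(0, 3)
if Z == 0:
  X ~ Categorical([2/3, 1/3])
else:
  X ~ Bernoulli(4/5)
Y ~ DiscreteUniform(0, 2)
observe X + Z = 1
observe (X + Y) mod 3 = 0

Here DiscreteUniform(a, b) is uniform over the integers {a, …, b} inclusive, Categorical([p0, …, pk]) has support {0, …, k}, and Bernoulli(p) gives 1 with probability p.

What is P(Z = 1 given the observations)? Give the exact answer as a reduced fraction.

P(Z = 1 | obs) = 3/8

Enumerate traces; 2 have nonzero weight after conditioning:
  (Z=0, X=1, Y=2) weight 1/36
  (Z=1, X=0, Y=0) weight 1/60
Group by Z:
  weight(Z=0) = 1/36
  weight(Z=1) = 1/60
Total weight = 1/36 + 1/60 = 2/45
P(Z=0 | obs) = 1/36 / 2/45 = 5/8
P(Z=1 | obs) = 1/60 / 2/45 = 3/8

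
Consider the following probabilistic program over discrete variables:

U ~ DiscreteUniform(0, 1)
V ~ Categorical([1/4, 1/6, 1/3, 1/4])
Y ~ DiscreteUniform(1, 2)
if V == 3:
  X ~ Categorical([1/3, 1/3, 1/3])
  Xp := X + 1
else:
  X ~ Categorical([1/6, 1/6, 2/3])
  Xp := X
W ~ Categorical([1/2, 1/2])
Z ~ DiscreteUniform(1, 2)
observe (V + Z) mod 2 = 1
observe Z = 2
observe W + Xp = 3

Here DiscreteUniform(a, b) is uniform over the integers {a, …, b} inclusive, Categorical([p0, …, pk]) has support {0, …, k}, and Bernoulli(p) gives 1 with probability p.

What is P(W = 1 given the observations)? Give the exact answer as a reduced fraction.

P(W = 1 | obs) = 7/10

Enumerate traces; 12 have nonzero weight after conditioning:
  (U=0, V=1, Y=1, X=2, W=1, Z=2) weight 1/144
  (U=0, V=1, Y=2, X=2, W=1, Z=2) weight 1/144
  (U=0, V=3, Y=1, X=1, W=1, Z=2) weight 1/192
  (U=0, V=3, Y=1, X=2, W=0, Z=2) weight 1/192
  (U=0, V=3, Y=2, X=1, W=1, Z=2) weight 1/192
  (U=0, V=3, Y=2, X=2, W=0, Z=2) weight 1/192
  (U=1, V=1, Y=1, X=2, W=1, Z=2) weight 1/144
  (U=1, V=1, Y=2, X=2, W=1, Z=2) weight 1/144
  … 4 more
Group by W:
  weight(W=0) = 1/48
  weight(W=1) = 7/144
Total weight = 1/48 + 7/144 = 5/72
P(W=0 | obs) = 1/48 / 5/72 = 3/10
P(W=1 | obs) = 7/144 / 5/72 = 7/10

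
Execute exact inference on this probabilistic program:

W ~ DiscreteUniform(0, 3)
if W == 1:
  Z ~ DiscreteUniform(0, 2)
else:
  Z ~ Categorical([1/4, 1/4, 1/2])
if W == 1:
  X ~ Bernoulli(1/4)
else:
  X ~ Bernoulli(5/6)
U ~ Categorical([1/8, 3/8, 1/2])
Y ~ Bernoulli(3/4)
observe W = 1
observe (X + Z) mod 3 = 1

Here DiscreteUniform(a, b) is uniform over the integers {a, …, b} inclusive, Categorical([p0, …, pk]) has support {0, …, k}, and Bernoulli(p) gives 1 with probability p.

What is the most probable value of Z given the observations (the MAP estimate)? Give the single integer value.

argmax_v P(Z = v | obs) = 1

Enumerate traces; 12 have nonzero weight after conditioning:
  (W=1, Z=0, X=1, U=0, Y=0) weight 1/1536
  (W=1, Z=0, X=1, U=0, Y=1) weight 1/512
  (W=1, Z=0, X=1, U=1, Y=0) weight 1/512
  (W=1, Z=0, X=1, U=1, Y=1) weight 3/512
  (W=1, Z=0, X=1, U=2, Y=0) weight 1/384
  (W=1, Z=0, X=1, U=2, Y=1) weight 1/128
  (W=1, Z=1, X=0, U=0, Y=0) weight 1/512
  (W=1, Z=1, X=0, U=0, Y=1) weight 3/512
  … 4 more
Group by Z:
  weight(Z=0) = 1/48
  weight(Z=1) = 1/16
Total weight = 1/48 + 1/16 = 1/12
P(Z=0 | obs) = 1/48 / 1/12 = 1/4
P(Z=1 | obs) = 1/16 / 1/12 = 3/4
argmax = 1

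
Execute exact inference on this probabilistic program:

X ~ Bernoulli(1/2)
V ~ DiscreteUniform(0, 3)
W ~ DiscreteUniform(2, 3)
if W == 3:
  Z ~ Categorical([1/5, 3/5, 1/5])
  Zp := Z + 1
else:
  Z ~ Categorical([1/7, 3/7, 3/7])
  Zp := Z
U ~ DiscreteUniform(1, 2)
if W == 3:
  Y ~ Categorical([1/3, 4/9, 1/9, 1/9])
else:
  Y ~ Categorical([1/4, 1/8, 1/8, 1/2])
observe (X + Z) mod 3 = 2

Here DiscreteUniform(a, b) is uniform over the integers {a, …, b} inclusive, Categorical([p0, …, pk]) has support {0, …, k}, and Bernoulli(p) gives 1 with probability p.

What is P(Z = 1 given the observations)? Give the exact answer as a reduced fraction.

Enumerate traces; 128 have nonzero weight after conditioning:
  (X=0, V=0, W=2, Z=2, U=1, Y=0) weight 3/896
  (X=0, V=0, W=2, Z=2, U=1, Y=1) weight 3/1792
  (X=0, V=0, W=2, Z=2, U=1, Y=2) weight 3/1792
  (X=0, V=0, W=2, Z=2, U=1, Y=3) weight 3/448
  (X=0, V=0, W=2, Z=2, U=2, Y=0) weight 3/896
  (X=0, V=0, W=2, Z=2, U=2, Y=1) weight 3/1792
  (X=0, V=0, W=2, Z=2, U=2, Y=2) weight 3/1792
  (X=0, V=0, W=2, Z=2, U=2, Y=3) weight 3/448
  (X=1, V=0, W=2, Z=1, U=1, Y=0) weight 3/896
  … 119 more
Group by Z:
  weight(Z=1) = 9/35
  weight(Z=2) = 11/70
Total weight = 9/35 + 11/70 = 29/70
P(Z=1 | obs) = 9/35 / 29/70 = 18/29
P(Z=2 | obs) = 11/70 / 29/70 = 11/29

P(Z = 1 | obs) = 18/29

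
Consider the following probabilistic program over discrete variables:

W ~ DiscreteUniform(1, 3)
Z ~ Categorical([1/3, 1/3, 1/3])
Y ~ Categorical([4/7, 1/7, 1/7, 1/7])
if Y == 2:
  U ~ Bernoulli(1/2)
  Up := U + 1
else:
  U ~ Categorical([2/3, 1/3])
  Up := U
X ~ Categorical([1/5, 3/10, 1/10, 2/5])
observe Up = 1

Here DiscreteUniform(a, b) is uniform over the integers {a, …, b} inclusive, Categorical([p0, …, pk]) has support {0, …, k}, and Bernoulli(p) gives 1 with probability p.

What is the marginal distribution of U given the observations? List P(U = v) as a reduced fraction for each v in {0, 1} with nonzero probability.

P(U=0) = 1/5, P(U=1) = 4/5

Enumerate traces; 144 have nonzero weight after conditioning:
  (W=1, Z=0, Y=0, U=1, X=0) weight 4/945
  (W=1, Z=0, Y=0, U=1, X=1) weight 2/315
  (W=1, Z=0, Y=0, U=1, X=2) weight 2/945
  (W=1, Z=0, Y=0, U=1, X=3) weight 8/945
  (W=1, Z=0, Y=1, U=1, X=0) weight 1/945
  (W=1, Z=0, Y=1, U=1, X=1) weight 1/630
  (W=1, Z=0, Y=1, U=1, X=2) weight 1/1890
  (W=1, Z=0, Y=1, U=1, X=3) weight 2/945
  (W=1, Z=0, Y=2, U=0, X=0) weight 1/630
  … 135 more
Group by U:
  weight(U=0) = 1/14
  weight(U=1) = 2/7
Total weight = 1/14 + 2/7 = 5/14
P(U=0 | obs) = 1/14 / 5/14 = 1/5
P(U=1 | obs) = 2/7 / 5/14 = 4/5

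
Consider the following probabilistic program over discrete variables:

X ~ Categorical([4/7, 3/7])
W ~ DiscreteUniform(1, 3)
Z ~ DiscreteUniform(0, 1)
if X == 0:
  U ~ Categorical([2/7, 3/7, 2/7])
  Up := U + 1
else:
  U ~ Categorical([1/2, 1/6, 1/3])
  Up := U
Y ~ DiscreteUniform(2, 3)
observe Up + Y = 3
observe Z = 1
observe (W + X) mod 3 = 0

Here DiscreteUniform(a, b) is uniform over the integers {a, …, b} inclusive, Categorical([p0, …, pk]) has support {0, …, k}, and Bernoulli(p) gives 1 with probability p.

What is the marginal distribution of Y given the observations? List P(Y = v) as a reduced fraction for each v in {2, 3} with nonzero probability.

P(Y=2) = 23/44, P(Y=3) = 21/44

Enumerate traces; 3 have nonzero weight after conditioning:
  (X=0, W=3, Z=1, U=0, Y=2) weight 2/147
  (X=1, W=2, Z=1, U=0, Y=3) weight 1/56
  (X=1, W=2, Z=1, U=1, Y=2) weight 1/168
Group by Y:
  weight(Y=2) = 23/1176
  weight(Y=3) = 1/56
Total weight = 23/1176 + 1/56 = 11/294
P(Y=2 | obs) = 23/1176 / 11/294 = 23/44
P(Y=3 | obs) = 1/56 / 11/294 = 21/44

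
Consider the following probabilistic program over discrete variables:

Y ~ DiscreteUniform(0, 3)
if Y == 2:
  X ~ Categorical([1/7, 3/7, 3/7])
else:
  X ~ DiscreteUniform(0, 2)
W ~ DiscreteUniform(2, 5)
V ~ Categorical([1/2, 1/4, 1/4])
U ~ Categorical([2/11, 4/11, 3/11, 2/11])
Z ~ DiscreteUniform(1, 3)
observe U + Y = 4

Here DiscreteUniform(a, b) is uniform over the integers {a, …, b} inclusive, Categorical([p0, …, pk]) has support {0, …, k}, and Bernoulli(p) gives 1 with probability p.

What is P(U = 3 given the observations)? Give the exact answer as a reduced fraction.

Enumerate traces; 324 have nonzero weight after conditioning:
  (Y=1, X=0, W=2, V=0, U=3, Z=1) weight 1/1584
  (Y=1, X=0, W=2, V=0, U=3, Z=2) weight 1/1584
  (Y=1, X=0, W=2, V=0, U=3, Z=3) weight 1/1584
  (Y=1, X=0, W=2, V=1, U=3, Z=1) weight 1/3168
  (Y=1, X=0, W=2, V=1, U=3, Z=2) weight 1/3168
  (Y=1, X=0, W=2, V=1, U=3, Z=3) weight 1/3168
  (Y=1, X=0, W=2, V=2, U=3, Z=1) weight 1/3168
  (Y=1, X=0, W=2, V=2, U=3, Z=2) weight 1/3168
  (Y=2, X=0, W=2, V=0, U=2, Z=1) weight 1/2464
  (Y=3, X=0, W=2, V=0, U=1, Z=1) weight 1/792
  … 314 more
Group by U:
  weight(U=1) = 1/11
  weight(U=2) = 3/44
  weight(U=3) = 1/22
Total weight = 1/11 + 3/44 + 1/22 = 9/44
P(U=1 | obs) = 1/11 / 9/44 = 4/9
P(U=2 | obs) = 3/44 / 9/44 = 1/3
P(U=3 | obs) = 1/22 / 9/44 = 2/9

P(U = 3 | obs) = 2/9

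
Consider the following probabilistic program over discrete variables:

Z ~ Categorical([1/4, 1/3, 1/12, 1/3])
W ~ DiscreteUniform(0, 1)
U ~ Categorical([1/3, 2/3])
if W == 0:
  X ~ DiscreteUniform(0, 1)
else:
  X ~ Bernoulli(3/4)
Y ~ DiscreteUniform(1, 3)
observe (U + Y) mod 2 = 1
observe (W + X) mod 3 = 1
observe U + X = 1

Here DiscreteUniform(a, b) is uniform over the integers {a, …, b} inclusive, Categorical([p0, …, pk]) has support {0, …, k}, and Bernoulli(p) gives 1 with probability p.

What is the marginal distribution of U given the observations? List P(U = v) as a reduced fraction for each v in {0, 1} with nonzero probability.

Enumerate traces; 12 have nonzero weight after conditioning:
  (Z=0, W=0, U=0, X=1, Y=1) weight 1/144
  (Z=0, W=0, U=0, X=1, Y=3) weight 1/144
  (Z=0, W=1, U=1, X=0, Y=2) weight 1/144
  (Z=1, W=0, U=0, X=1, Y=1) weight 1/108
  (Z=1, W=0, U=0, X=1, Y=3) weight 1/108
  (Z=1, W=1, U=1, X=0, Y=2) weight 1/108
  (Z=2, W=0, U=0, X=1, Y=1) weight 1/432
  (Z=2, W=0, U=0, X=1, Y=3) weight 1/432
  … 4 more
Group by U:
  weight(U=0) = 1/18
  weight(U=1) = 1/36
Total weight = 1/18 + 1/36 = 1/12
P(U=0 | obs) = 1/18 / 1/12 = 2/3
P(U=1 | obs) = 1/36 / 1/12 = 1/3

P(U=0) = 2/3, P(U=1) = 1/3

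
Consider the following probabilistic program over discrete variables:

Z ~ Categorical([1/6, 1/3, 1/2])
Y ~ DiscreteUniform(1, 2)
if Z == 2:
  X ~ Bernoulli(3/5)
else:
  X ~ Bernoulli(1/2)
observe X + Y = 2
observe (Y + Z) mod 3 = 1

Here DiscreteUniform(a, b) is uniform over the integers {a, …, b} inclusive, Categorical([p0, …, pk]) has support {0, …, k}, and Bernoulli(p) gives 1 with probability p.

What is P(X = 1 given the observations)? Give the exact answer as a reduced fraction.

P(X = 1 | obs) = 5/17

Enumerate traces; 2 have nonzero weight after conditioning:
  (Z=0, Y=1, X=1) weight 1/24
  (Z=2, Y=2, X=0) weight 1/10
Group by X:
  weight(X=0) = 1/10
  weight(X=1) = 1/24
Total weight = 1/10 + 1/24 = 17/120
P(X=0 | obs) = 1/10 / 17/120 = 12/17
P(X=1 | obs) = 1/24 / 17/120 = 5/17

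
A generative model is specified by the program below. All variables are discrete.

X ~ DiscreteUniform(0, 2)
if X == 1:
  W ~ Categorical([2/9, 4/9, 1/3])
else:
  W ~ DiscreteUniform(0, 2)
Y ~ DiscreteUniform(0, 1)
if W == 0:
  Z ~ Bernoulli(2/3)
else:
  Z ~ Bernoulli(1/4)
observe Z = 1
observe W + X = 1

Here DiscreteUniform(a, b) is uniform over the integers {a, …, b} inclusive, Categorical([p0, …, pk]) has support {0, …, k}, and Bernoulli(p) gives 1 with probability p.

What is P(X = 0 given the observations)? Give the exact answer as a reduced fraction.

P(X = 0 | obs) = 9/25

Enumerate traces; 4 have nonzero weight after conditioning:
  (X=0, W=1, Y=0, Z=1) weight 1/72
  (X=0, W=1, Y=1, Z=1) weight 1/72
  (X=1, W=0, Y=0, Z=1) weight 2/81
  (X=1, W=0, Y=1, Z=1) weight 2/81
Group by X:
  weight(X=0) = 1/36
  weight(X=1) = 4/81
Total weight = 1/36 + 4/81 = 25/324
P(X=0 | obs) = 1/36 / 25/324 = 9/25
P(X=1 | obs) = 4/81 / 25/324 = 16/25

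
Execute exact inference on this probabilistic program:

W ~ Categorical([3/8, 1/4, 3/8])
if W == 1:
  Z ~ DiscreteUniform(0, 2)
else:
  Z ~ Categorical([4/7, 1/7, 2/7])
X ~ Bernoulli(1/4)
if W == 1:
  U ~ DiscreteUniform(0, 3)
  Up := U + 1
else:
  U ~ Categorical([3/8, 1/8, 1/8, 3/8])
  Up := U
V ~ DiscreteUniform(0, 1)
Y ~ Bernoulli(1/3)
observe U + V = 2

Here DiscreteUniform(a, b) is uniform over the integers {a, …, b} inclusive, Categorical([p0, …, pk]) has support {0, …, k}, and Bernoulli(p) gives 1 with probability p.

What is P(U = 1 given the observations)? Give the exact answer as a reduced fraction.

P(U = 1 | obs) = 1/2

Enumerate traces; 72 have nonzero weight after conditioning:
  (W=0, Z=0, X=0, U=1, V=1, Y=0) weight 3/448
  (W=0, Z=0, X=0, U=1, V=1, Y=1) weight 3/896
  (W=0, Z=0, X=0, U=2, V=0, Y=0) weight 3/448
  (W=0, Z=0, X=0, U=2, V=0, Y=1) weight 3/896
  (W=0, Z=0, X=1, U=1, V=1, Y=0) weight 1/448
  (W=0, Z=0, X=1, U=1, V=1, Y=1) weight 1/896
  (W=0, Z=0, X=1, U=2, V=0, Y=0) weight 1/448
  (W=0, Z=0, X=1, U=2, V=0, Y=1) weight 1/896
  … 64 more
Group by U:
  weight(U=1) = 5/64
  weight(U=2) = 5/64
Total weight = 5/64 + 5/64 = 5/32
P(U=1 | obs) = 5/64 / 5/32 = 1/2
P(U=2 | obs) = 5/64 / 5/32 = 1/2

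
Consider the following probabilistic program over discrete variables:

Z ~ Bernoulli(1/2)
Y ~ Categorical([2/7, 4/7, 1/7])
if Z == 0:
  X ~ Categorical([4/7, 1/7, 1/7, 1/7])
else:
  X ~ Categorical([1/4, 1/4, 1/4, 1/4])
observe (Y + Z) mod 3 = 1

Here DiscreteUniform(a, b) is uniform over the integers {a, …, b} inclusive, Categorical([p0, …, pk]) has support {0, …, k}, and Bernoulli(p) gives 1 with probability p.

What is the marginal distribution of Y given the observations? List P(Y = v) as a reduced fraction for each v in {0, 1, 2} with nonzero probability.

Enumerate traces; 8 have nonzero weight after conditioning:
  (Z=0, Y=1, X=0) weight 8/49
  (Z=0, Y=1, X=1) weight 2/49
  (Z=0, Y=1, X=2) weight 2/49
  (Z=0, Y=1, X=3) weight 2/49
  (Z=1, Y=0, X=0) weight 1/28
  (Z=1, Y=0, X=1) weight 1/28
  (Z=1, Y=0, X=2) weight 1/28
  (Z=1, Y=0, X=3) weight 1/28
Group by Y:
  weight(Y=0) = 1/7
  weight(Y=1) = 2/7
Total weight = 1/7 + 2/7 = 3/7
P(Y=0 | obs) = 1/7 / 3/7 = 1/3
P(Y=1 | obs) = 2/7 / 3/7 = 2/3

P(Y=0) = 1/3, P(Y=1) = 2/3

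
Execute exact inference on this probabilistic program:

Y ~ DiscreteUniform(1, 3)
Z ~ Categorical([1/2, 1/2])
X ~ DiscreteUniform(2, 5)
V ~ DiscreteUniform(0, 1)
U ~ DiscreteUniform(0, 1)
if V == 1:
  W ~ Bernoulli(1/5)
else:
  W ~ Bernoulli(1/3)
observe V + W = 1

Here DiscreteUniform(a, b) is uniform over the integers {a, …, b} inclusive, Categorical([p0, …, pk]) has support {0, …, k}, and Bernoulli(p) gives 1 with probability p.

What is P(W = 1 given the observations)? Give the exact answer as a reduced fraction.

Enumerate traces; 96 have nonzero weight after conditioning:
  (Y=1, Z=0, X=2, V=0, U=0, W=1) weight 1/288
  (Y=1, Z=0, X=2, V=0, U=1, W=1) weight 1/288
  (Y=1, Z=0, X=2, V=1, U=0, W=0) weight 1/120
  (Y=1, Z=0, X=2, V=1, U=1, W=0) weight 1/120
  (Y=1, Z=0, X=3, V=0, U=0, W=1) weight 1/288
  (Y=1, Z=0, X=3, V=0, U=1, W=1) weight 1/288
  (Y=1, Z=0, X=3, V=1, U=0, W=0) weight 1/120
  (Y=1, Z=0, X=3, V=1, U=1, W=0) weight 1/120
  … 88 more
Group by W:
  weight(W=0) = 2/5
  weight(W=1) = 1/6
Total weight = 2/5 + 1/6 = 17/30
P(W=0 | obs) = 2/5 / 17/30 = 12/17
P(W=1 | obs) = 1/6 / 17/30 = 5/17

P(W = 1 | obs) = 5/17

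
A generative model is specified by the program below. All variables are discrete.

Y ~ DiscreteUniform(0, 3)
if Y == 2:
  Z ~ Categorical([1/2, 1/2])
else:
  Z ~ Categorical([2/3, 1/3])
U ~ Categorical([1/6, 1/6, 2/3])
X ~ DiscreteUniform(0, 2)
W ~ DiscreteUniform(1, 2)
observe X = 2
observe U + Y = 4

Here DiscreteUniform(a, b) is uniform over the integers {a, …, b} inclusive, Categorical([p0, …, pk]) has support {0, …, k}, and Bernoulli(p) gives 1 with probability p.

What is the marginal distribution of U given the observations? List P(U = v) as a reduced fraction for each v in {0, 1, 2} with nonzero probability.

P(U=1) = 1/5, P(U=2) = 4/5

Enumerate traces; 8 have nonzero weight after conditioning:
  (Y=2, Z=0, U=2, X=2, W=1) weight 1/72
  (Y=2, Z=0, U=2, X=2, W=2) weight 1/72
  (Y=2, Z=1, U=2, X=2, W=1) weight 1/72
  (Y=2, Z=1, U=2, X=2, W=2) weight 1/72
  (Y=3, Z=0, U=1, X=2, W=1) weight 1/216
  (Y=3, Z=0, U=1, X=2, W=2) weight 1/216
  (Y=3, Z=1, U=1, X=2, W=1) weight 1/432
  (Y=3, Z=1, U=1, X=2, W=2) weight 1/432
Group by U:
  weight(U=1) = 1/72
  weight(U=2) = 1/18
Total weight = 1/72 + 1/18 = 5/72
P(U=1 | obs) = 1/72 / 5/72 = 1/5
P(U=2 | obs) = 1/18 / 5/72 = 4/5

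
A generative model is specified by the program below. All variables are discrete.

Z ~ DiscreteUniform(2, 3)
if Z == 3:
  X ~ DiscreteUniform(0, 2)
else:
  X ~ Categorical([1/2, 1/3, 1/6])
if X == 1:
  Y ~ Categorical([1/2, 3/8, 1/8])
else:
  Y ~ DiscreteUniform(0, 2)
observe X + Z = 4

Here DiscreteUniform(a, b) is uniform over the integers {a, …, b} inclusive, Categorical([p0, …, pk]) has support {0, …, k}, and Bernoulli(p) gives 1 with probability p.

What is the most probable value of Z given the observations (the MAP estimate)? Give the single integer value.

argmax_v P(Z = v | obs) = 3

Enumerate traces; 6 have nonzero weight after conditioning:
  (Z=2, X=2, Y=0) weight 1/36
  (Z=2, X=2, Y=1) weight 1/36
  (Z=2, X=2, Y=2) weight 1/36
  (Z=3, X=1, Y=0) weight 1/12
  (Z=3, X=1, Y=1) weight 1/16
  (Z=3, X=1, Y=2) weight 1/48
Group by Z:
  weight(Z=2) = 1/12
  weight(Z=3) = 1/6
Total weight = 1/12 + 1/6 = 1/4
P(Z=2 | obs) = 1/12 / 1/4 = 1/3
P(Z=3 | obs) = 1/6 / 1/4 = 2/3
argmax = 3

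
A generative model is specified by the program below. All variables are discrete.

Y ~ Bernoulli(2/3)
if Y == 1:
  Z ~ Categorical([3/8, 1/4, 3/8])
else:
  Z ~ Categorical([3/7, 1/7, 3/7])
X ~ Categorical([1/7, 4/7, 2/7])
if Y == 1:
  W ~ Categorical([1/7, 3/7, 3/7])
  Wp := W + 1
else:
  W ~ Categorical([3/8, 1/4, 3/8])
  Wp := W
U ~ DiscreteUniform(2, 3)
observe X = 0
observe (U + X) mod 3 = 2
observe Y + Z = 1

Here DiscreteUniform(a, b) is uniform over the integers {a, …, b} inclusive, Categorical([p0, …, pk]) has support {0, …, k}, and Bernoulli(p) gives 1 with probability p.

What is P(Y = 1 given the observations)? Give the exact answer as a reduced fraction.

P(Y = 1 | obs) = 21/25

Enumerate traces; 6 have nonzero weight after conditioning:
  (Y=0, Z=1, X=0, W=0, U=2) weight 1/784
  (Y=0, Z=1, X=0, W=1, U=2) weight 1/1176
  (Y=0, Z=1, X=0, W=2, U=2) weight 1/784
  (Y=1, Z=0, X=0, W=0, U=2) weight 1/392
  (Y=1, Z=0, X=0, W=1, U=2) weight 3/392
  (Y=1, Z=0, X=0, W=2, U=2) weight 3/392
Group by Y:
  weight(Y=0) = 1/294
  weight(Y=1) = 1/56
Total weight = 1/294 + 1/56 = 25/1176
P(Y=0 | obs) = 1/294 / 25/1176 = 4/25
P(Y=1 | obs) = 1/56 / 25/1176 = 21/25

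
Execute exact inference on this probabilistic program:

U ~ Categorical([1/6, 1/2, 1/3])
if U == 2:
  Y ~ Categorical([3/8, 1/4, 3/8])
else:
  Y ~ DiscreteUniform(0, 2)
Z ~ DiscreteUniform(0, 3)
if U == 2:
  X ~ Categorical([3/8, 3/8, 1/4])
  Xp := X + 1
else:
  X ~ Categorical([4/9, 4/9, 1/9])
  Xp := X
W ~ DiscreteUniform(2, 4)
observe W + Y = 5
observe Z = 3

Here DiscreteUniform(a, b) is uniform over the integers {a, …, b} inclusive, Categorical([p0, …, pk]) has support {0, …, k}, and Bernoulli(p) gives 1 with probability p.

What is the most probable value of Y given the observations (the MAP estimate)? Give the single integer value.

argmax_v P(Y = v | obs) = 2

Enumerate traces; 18 have nonzero weight after conditioning:
  (U=0, Y=1, Z=3, X=0, W=4) weight 1/486
  (U=0, Y=1, Z=3, X=1, W=4) weight 1/486
  (U=0, Y=1, Z=3, X=2, W=4) weight 1/1944
  (U=0, Y=2, Z=3, X=0, W=3) weight 1/486
  (U=0, Y=2, Z=3, X=1, W=3) weight 1/486
  (U=0, Y=2, Z=3, X=2, W=3) weight 1/1944
  (U=1, Y=1, Z=3, X=0, W=4) weight 1/162
  (U=1, Y=1, Z=3, X=1, W=4) weight 1/162
  … 10 more
Group by Y:
  weight(Y=1) = 11/432
  weight(Y=2) = 25/864
Total weight = 11/432 + 25/864 = 47/864
P(Y=1 | obs) = 11/432 / 47/864 = 22/47
P(Y=2 | obs) = 25/864 / 47/864 = 25/47
argmax = 2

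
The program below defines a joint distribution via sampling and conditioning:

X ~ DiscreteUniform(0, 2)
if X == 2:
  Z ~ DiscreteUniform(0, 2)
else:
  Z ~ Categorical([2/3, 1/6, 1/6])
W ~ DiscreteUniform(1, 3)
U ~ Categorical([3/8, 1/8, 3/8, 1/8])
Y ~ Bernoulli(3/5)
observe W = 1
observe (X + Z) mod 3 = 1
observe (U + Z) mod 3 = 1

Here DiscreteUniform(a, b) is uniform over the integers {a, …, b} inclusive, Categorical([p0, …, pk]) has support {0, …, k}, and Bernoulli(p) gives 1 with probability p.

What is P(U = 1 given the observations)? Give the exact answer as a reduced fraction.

Enumerate traces; 8 have nonzero weight after conditioning:
  (X=0, Z=1, W=1, U=0, Y=0) weight 1/360
  (X=0, Z=1, W=1, U=0, Y=1) weight 1/240
  (X=0, Z=1, W=1, U=3, Y=0) weight 1/1080
  (X=0, Z=1, W=1, U=3, Y=1) weight 1/720
  (X=1, Z=0, W=1, U=1, Y=0) weight 1/270
  (X=1, Z=0, W=1, U=1, Y=1) weight 1/180
  (X=2, Z=2, W=1, U=2, Y=0) weight 1/180
  (X=2, Z=2, W=1, U=2, Y=1) weight 1/120
Group by U:
  weight(U=0) = 1/144
  weight(U=1) = 1/108
  weight(U=2) = 1/72
  weight(U=3) = 1/432
Total weight = 1/144 + 1/108 + 1/72 + 1/432 = 7/216
P(U=0 | obs) = 1/144 / 7/216 = 3/14
P(U=1 | obs) = 1/108 / 7/216 = 2/7
P(U=2 | obs) = 1/72 / 7/216 = 3/7
P(U=3 | obs) = 1/432 / 7/216 = 1/14

P(U = 1 | obs) = 2/7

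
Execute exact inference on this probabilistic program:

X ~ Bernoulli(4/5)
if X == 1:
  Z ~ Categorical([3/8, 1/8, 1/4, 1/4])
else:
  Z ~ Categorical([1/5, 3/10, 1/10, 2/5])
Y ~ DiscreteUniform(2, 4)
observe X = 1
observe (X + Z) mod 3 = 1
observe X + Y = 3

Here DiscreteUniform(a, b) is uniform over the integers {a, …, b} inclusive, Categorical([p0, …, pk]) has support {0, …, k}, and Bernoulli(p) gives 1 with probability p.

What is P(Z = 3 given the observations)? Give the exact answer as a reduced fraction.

P(Z = 3 | obs) = 2/5

Enumerate traces; 2 have nonzero weight after conditioning:
  (X=1, Z=0, Y=2) weight 1/10
  (X=1, Z=3, Y=2) weight 1/15
Group by Z:
  weight(Z=0) = 1/10
  weight(Z=3) = 1/15
Total weight = 1/10 + 1/15 = 1/6
P(Z=0 | obs) = 1/10 / 1/6 = 3/5
P(Z=3 | obs) = 1/15 / 1/6 = 2/5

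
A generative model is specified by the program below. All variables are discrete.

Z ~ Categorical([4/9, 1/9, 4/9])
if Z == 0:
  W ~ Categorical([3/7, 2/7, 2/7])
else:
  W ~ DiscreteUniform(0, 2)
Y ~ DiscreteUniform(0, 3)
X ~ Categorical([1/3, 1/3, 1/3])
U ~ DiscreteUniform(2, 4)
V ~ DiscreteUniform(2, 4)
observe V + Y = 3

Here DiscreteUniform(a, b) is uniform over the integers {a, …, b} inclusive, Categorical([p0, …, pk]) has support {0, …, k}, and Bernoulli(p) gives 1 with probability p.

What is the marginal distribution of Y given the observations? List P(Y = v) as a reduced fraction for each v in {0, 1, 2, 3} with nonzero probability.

Enumerate traces; 162 have nonzero weight after conditioning:
  (Z=0, W=0, Y=0, X=0, U=2, V=3) weight 1/567
  (Z=0, W=0, Y=0, X=0, U=3, V=3) weight 1/567
  (Z=0, W=0, Y=0, X=0, U=4, V=3) weight 1/567
  (Z=0, W=0, Y=0, X=1, U=2, V=3) weight 1/567
  (Z=0, W=0, Y=0, X=1, U=3, V=3) weight 1/567
  (Z=0, W=0, Y=0, X=1, U=4, V=3) weight 1/567
  (Z=0, W=0, Y=0, X=2, U=2, V=3) weight 1/567
  (Z=0, W=0, Y=0, X=2, U=3, V=3) weight 1/567
  (Z=0, W=0, Y=1, X=0, U=2, V=2) weight 1/567
  … 153 more
Group by Y:
  weight(Y=0) = 1/12
  weight(Y=1) = 1/12
Total weight = 1/12 + 1/12 = 1/6
P(Y=0 | obs) = 1/12 / 1/6 = 1/2
P(Y=1 | obs) = 1/12 / 1/6 = 1/2

P(Y=0) = 1/2, P(Y=1) = 1/2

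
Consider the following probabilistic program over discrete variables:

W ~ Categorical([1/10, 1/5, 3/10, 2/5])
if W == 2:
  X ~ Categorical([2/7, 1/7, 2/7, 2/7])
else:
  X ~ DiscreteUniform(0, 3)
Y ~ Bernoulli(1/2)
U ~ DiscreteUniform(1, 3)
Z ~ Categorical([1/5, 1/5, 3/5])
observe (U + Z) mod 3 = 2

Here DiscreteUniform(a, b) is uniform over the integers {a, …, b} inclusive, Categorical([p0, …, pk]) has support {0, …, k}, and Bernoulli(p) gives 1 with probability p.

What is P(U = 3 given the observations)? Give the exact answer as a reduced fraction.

Enumerate traces; 96 have nonzero weight after conditioning:
  (W=0, X=0, Y=0, U=1, Z=1) weight 1/1200
  (W=0, X=0, Y=0, U=2, Z=0) weight 1/1200
  (W=0, X=0, Y=0, U=3, Z=2) weight 1/400
  (W=0, X=0, Y=1, U=1, Z=1) weight 1/1200
  (W=0, X=0, Y=1, U=2, Z=0) weight 1/1200
  (W=0, X=0, Y=1, U=3, Z=2) weight 1/400
  (W=0, X=1, Y=0, U=1, Z=1) weight 1/1200
  (W=0, X=1, Y=0, U=2, Z=0) weight 1/1200
  … 88 more
Group by U:
  weight(U=1) = 1/15
  weight(U=2) = 1/15
  weight(U=3) = 1/5
Total weight = 1/15 + 1/15 + 1/5 = 1/3
P(U=1 | obs) = 1/15 / 1/3 = 1/5
P(U=2 | obs) = 1/15 / 1/3 = 1/5
P(U=3 | obs) = 1/5 / 1/3 = 3/5

P(U = 3 | obs) = 3/5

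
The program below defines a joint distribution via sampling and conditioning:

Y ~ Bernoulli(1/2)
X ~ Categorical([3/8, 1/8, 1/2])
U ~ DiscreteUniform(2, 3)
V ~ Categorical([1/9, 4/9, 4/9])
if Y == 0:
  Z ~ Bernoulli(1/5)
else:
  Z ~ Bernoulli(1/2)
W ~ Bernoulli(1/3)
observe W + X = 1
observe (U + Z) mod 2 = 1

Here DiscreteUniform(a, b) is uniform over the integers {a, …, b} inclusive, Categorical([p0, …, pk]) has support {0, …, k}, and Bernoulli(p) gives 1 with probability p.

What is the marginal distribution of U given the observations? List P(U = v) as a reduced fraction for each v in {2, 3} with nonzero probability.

P(U=2) = 7/20, P(U=3) = 13/20

Enumerate traces; 24 have nonzero weight after conditioning:
  (Y=0, X=0, U=2, V=0, Z=1, W=1) weight 1/1440
  (Y=0, X=0, U=2, V=1, Z=1, W=1) weight 1/360
  (Y=0, X=0, U=2, V=2, Z=1, W=1) weight 1/360
  (Y=0, X=0, U=3, V=0, Z=0, W=1) weight 1/360
  (Y=0, X=0, U=3, V=1, Z=0, W=1) weight 1/90
  (Y=0, X=0, U=3, V=2, Z=0, W=1) weight 1/90
  (Y=0, X=1, U=2, V=0, Z=1, W=0) weight 1/2160
  (Y=0, X=1, U=2, V=1, Z=1, W=0) weight 1/540
  … 16 more
Group by U:
  weight(U=2) = 7/192
  weight(U=3) = 13/192
Total weight = 7/192 + 13/192 = 5/48
P(U=2 | obs) = 7/192 / 5/48 = 7/20
P(U=3 | obs) = 13/192 / 5/48 = 13/20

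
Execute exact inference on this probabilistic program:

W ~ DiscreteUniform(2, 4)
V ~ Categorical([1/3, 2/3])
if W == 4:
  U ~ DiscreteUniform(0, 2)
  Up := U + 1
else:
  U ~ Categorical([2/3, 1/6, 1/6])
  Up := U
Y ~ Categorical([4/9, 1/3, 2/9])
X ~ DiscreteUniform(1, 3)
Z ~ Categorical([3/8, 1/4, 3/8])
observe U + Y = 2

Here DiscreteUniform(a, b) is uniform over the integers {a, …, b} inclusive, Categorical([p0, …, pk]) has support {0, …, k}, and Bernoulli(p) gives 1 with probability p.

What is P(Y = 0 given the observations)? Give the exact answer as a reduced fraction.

Enumerate traces; 162 have nonzero weight after conditioning:
  (W=2, V=0, U=0, Y=2, X=1, Z=0) weight 1/486
  (W=2, V=0, U=0, Y=2, X=1, Z=1) weight 1/729
  (W=2, V=0, U=0, Y=2, X=1, Z=2) weight 1/486
  (W=2, V=0, U=0, Y=2, X=2, Z=0) weight 1/486
  (W=2, V=0, U=0, Y=2, X=2, Z=1) weight 1/729
  (W=2, V=0, U=0, Y=2, X=2, Z=2) weight 1/486
  (W=2, V=0, U=0, Y=2, X=3, Z=0) weight 1/486
  (W=2, V=0, U=0, Y=2, X=3, Z=1) weight 1/729
  (W=2, V=0, U=1, Y=1, X=1, Z=0) weight 1/1296
  (W=2, V=0, U=2, Y=0, X=1, Z=0) weight 1/972
  … 152 more
Group by Y:
  weight(Y=0) = 8/81
  weight(Y=1) = 2/27
  weight(Y=2) = 10/81
Total weight = 8/81 + 2/27 + 10/81 = 8/27
P(Y=0 | obs) = 8/81 / 8/27 = 1/3
P(Y=1 | obs) = 2/27 / 8/27 = 1/4
P(Y=2 | obs) = 10/81 / 8/27 = 5/12

P(Y = 0 | obs) = 1/3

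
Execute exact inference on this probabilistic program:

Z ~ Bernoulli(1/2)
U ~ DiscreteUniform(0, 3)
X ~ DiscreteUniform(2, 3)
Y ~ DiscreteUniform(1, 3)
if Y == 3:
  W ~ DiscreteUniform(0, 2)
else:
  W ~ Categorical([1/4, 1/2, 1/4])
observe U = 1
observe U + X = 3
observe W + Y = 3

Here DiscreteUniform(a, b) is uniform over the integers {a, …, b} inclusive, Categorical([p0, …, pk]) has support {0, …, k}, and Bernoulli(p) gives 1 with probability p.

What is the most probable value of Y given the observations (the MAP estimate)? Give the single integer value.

Enumerate traces; 6 have nonzero weight after conditioning:
  (Z=0, U=1, X=2, Y=1, W=2) weight 1/192
  (Z=0, U=1, X=2, Y=2, W=1) weight 1/96
  (Z=0, U=1, X=2, Y=3, W=0) weight 1/144
  (Z=1, U=1, X=2, Y=1, W=2) weight 1/192
  (Z=1, U=1, X=2, Y=2, W=1) weight 1/96
  (Z=1, U=1, X=2, Y=3, W=0) weight 1/144
Group by Y:
  weight(Y=1) = 1/96
  weight(Y=2) = 1/48
  weight(Y=3) = 1/72
Total weight = 1/96 + 1/48 + 1/72 = 13/288
P(Y=1 | obs) = 1/96 / 13/288 = 3/13
P(Y=2 | obs) = 1/48 / 13/288 = 6/13
P(Y=3 | obs) = 1/72 / 13/288 = 4/13
argmax = 2

argmax_v P(Y = v | obs) = 2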